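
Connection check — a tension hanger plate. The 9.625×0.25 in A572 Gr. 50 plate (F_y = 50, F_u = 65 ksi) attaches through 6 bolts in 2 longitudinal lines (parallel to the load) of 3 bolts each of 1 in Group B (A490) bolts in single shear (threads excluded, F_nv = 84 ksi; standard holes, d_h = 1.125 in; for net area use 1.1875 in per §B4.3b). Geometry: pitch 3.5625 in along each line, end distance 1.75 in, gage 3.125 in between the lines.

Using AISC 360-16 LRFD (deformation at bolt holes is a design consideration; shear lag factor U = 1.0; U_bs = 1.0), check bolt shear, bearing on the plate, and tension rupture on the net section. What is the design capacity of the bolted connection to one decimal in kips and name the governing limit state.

Bolt shear: A_b = π(1)²/4 = 0.7854 in². φR_n = 0.75 × 84 × 0.7854 × 6 × 1 = 296.9 kips.
Bearing (0.25 in plate, F_u = 65 ksi): end bolts L_c = 1.75 − 1.125/2 = 1.1875, R_n = min(1.2×1.1875×0.25×65, 2.4×1×0.25×65) = 23.156 kips/bolt; interior L_c = 3.5625 − 1.125 = 2.4375, R_n = 39 kips/bolt. φR_n = 0.75 × (2×23.156 + 4×39) = 151.7 kips.
Tension rupture (net): A_n = (9.625 − 2×1.1875)×0.25 = 1.8125 in² (U = 1.0, A_e = A_n). φR_n = 0.75 × 65 × 1.8125 = 88.4 kips.
Governing: min(296.9, 151.7, 88.4) = 88.4 kips → net-section rupture.

88.4 kips (net-section rupture governs)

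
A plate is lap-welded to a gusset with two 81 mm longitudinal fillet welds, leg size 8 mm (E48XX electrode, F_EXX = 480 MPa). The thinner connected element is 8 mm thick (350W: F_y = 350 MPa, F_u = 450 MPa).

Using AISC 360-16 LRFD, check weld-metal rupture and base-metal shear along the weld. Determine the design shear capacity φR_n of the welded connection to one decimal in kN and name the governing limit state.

Weld metal: throat = 0.707×8 = 5.656 mm, L = 2×81 = 162 mm. φR_n = 0.75 × 0.6 × 480 × 5.656 × 162 = 197.9 kN.
Base metal shear (8 mm plate): yield φR_n = 1.0×0.6×350×8×162 = 272.2 kN; rupture φR_n = 0.75×0.6×450×8×162 = 262.4 kN; take 262.4 kN (rupture).
Governing: min(197.9, 262.4) = 197.9 kN → weld metal.

197.9 kN (weld metal governs)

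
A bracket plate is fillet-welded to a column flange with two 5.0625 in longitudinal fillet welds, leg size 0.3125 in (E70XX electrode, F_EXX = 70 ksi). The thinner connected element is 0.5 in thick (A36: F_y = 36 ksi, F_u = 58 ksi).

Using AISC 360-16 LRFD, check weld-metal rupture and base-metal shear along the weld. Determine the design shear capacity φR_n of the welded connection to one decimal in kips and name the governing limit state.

Weld metal: throat = 0.707×0.3125 = 0.22094 in, L = 2×5.0625 = 10.125 in. φR_n = 0.75 × 0.6 × 70 × 0.22094 × 10.125 = 70.5 kips.
Base metal shear (0.5 in plate): yield φR_n = 1.0×0.6×36×0.5×10.125 = 109.4 kips; rupture φR_n = 0.75×0.6×58×0.5×10.125 = 132.1 kips; take 109.4 kips (yield).
Governing: min(70.5, 109.4) = 70.5 kips → weld metal.

70.5 kips (weld metal governs)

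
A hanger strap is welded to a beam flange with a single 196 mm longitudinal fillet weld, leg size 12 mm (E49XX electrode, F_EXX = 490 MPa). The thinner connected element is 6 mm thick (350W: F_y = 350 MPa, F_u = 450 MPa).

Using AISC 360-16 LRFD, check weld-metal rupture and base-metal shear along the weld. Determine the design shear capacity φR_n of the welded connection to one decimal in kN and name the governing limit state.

238.1 kN (base-metal shear governs)

Weld metal: throat = 0.707×12 = 8.484 mm, L = 196 mm. φR_n = 0.75 × 0.6 × 490 × 8.484 × 196 = 366.7 kN.
Base metal shear (6 mm plate): yield φR_n = 1.0×0.6×350×6×196 = 247.0 kN; rupture φR_n = 0.75×0.6×450×6×196 = 238.1 kN; take 238.1 kN (rupture).
Governing: min(366.7, 238.1) = 238.1 kN → base-metal shear.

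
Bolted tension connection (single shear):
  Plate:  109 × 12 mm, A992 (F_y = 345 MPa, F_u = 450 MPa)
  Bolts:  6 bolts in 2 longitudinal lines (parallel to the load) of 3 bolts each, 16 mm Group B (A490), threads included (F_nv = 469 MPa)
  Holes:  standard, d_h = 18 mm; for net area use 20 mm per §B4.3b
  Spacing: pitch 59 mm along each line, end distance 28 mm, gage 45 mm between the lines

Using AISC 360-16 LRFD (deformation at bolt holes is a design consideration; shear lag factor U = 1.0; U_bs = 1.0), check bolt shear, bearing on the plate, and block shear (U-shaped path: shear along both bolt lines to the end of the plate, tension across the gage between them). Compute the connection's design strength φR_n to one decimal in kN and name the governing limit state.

424.3 kN (bolt shear governs)

Bolt shear: A_b = π(16)²/4 = 201.06 mm². φR_n = 0.75 × 469 × 201.06 × 6 × 1 = 424.3 kN.
Bearing (12 mm plate, F_u = 450 MPa): end bolts L_c = 28 − 18/2 = 19, R_n = min(1.2×19×12×450, 2.4×16×12×450) = 123.12 kN/bolt; interior L_c = 59 − 18 = 41, R_n = 207.36 kN/bolt. φR_n = 0.75 × (2×123.12 + 4×207.36) = 806.8 kN.
Block shear: shear path 2×[28+2×59] = 2×146 mm, A_gv = 3504, A_nv = 2×(146 − 2.5×20)×12 = 2304 mm²; tension across gage: (45 − 1×20)×12 = 300 mm². R_n = min(0.6×450×2304, 0.6×345×3504) + 1.0×450×300 = min(622.08, 725.33) + 135 = 757.08 kN. φR_n = 0.75 × 757.08 = 567.8 kN.
Governing: min(424.3, 806.8, 567.8) = 424.3 kN → bolt shear.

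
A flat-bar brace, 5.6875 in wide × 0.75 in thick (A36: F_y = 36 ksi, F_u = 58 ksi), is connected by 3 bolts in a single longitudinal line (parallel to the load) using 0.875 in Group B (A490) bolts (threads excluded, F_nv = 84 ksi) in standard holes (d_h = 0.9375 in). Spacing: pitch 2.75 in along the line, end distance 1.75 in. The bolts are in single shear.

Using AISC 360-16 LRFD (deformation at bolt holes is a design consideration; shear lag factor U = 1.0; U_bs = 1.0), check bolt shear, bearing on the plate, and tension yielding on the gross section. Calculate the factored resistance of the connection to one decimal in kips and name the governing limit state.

Bolt shear: A_b = π(0.875)²/4 = 0.60132 in². φR_n = 0.75 × 84 × 0.60132 × 3 × 1 = 113.6 kips.
Bearing (0.75 in plate, F_u = 58 ksi): end bolts L_c = 1.75 − 0.9375/2 = 1.28125, R_n = min(1.2×1.28125×0.75×58, 2.4×0.875×0.75×58) = 66.881 kips/bolt; interior L_c = 2.75 − 0.9375 = 1.8125, R_n = 91.35 kips/bolt. φR_n = 0.75 × (1×66.881 + 2×91.35) = 187.2 kips.
Tension yield (gross): A_g = 5.6875×0.75 = 4.2656 in². φR_n = 0.90 × 36 × 4.2656 = 138.2 kips.
Governing: min(113.6, 187.2, 138.2) = 113.6 kips → bolt shear.

113.6 kips (bolt shear governs)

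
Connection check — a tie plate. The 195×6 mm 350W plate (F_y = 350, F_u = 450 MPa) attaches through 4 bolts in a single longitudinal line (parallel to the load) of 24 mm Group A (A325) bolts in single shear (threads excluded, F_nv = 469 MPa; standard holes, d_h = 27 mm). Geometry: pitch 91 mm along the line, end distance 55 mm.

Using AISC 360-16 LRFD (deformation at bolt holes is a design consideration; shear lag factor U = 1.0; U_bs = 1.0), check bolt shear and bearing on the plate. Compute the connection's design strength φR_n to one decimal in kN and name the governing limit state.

450.8 kN (bearing governs)

Bolt shear: A_b = π(24)²/4 = 452.39 mm². φR_n = 0.75 × 469 × 452.39 × 4 × 1 = 636.5 kN.
Bearing (6 mm plate, F_u = 450 MPa): end bolts L_c = 55 − 27/2 = 41.5, R_n = min(1.2×41.5×6×450, 2.4×24×6×450) = 134.46 kN/bolt; interior L_c = 91 − 27 = 64, R_n = 155.52 kN/bolt. φR_n = 0.75 × (1×134.46 + 3×155.52) = 450.8 kN.
Governing: min(636.5, 450.8) = 450.8 kN → bearing.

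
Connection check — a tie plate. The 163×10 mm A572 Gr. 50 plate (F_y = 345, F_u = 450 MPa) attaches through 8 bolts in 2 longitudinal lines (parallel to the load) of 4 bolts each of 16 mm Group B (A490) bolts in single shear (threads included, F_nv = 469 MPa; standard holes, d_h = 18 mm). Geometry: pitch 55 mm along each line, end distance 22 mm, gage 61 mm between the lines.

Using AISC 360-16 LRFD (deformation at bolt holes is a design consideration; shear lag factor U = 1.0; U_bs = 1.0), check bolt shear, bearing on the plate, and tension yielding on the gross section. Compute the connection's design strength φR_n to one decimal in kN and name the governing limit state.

506.1 kN (gross-section yield governs)

Bolt shear: A_b = π(16)²/4 = 201.06 mm². φR_n = 0.75 × 469 × 201.06 × 8 × 1 = 565.8 kN.
Bearing (10 mm plate, F_u = 450 MPa): end bolts L_c = 22 − 18/2 = 13, R_n = min(1.2×13×10×450, 2.4×16×10×450) = 70.2 kN/bolt; interior L_c = 55 − 18 = 37, R_n = 172.8 kN/bolt. φR_n = 0.75 × (2×70.2 + 6×172.8) = 882.9 kN.
Tension yield (gross): A_g = 163×10 = 1630 mm². φR_n = 0.90 × 345 × 1630 = 506.1 kN.
Governing: min(565.8, 882.9, 506.1) = 506.1 kN → gross-section yield.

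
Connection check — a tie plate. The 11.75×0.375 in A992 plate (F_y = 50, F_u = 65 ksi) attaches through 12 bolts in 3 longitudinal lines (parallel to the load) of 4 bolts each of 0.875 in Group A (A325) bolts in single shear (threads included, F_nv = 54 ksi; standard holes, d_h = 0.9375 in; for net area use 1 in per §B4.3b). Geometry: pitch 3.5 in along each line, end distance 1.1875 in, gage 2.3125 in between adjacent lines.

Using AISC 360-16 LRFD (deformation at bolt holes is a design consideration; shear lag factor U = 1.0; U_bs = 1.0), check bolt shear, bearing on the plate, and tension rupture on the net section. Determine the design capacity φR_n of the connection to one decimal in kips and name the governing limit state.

160.0 kips (net-section rupture governs)

Bolt shear: A_b = π(0.875)²/4 = 0.60132 in². φR_n = 0.75 × 54 × 0.60132 × 12 × 1 = 292.2 kips.
Bearing (0.375 in plate, F_u = 65 ksi): end bolts L_c = 1.1875 − 0.9375/2 = 0.71875, R_n = min(1.2×0.71875×0.375×65, 2.4×0.875×0.375×65) = 21.023 kips/bolt; interior L_c = 3.5 − 0.9375 = 2.5625, R_n = 51.188 kips/bolt. φR_n = 0.75 × (3×21.023 + 9×51.188) = 392.8 kips.
Tension rupture (net): A_n = (11.75 − 3×1)×0.375 = 3.2813 in² (U = 1.0, A_e = A_n). φR_n = 0.75 × 65 × 3.2813 = 160.0 kips.
Governing: min(292.2, 392.8, 160.0) = 160.0 kips → net-section rupture.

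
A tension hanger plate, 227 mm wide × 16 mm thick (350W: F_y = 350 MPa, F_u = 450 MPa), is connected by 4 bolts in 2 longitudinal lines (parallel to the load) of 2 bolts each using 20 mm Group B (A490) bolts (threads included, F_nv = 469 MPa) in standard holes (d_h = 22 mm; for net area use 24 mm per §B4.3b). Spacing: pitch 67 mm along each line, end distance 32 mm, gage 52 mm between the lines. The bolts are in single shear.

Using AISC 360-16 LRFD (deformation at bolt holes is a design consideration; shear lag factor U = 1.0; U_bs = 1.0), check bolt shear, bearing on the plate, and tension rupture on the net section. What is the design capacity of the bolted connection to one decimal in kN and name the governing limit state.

442.0 kN (bolt shear governs)

Bolt shear: A_b = π(20)²/4 = 314.16 mm². φR_n = 0.75 × 469 × 314.16 × 4 × 1 = 442.0 kN.
Bearing (16 mm plate, F_u = 450 MPa): end bolts L_c = 32 − 22/2 = 21, R_n = min(1.2×21×16×450, 2.4×20×16×450) = 181.44 kN/bolt; interior L_c = 67 − 22 = 45, R_n = 345.6 kN/bolt. φR_n = 0.75 × (2×181.44 + 2×345.6) = 790.6 kN.
Tension rupture (net): A_n = (227 − 2×24)×16 = 2864 mm² (U = 1.0, A_e = A_n). φR_n = 0.75 × 450 × 2864 = 966.6 kN.
Governing: min(442.0, 790.6, 966.6) = 442.0 kN → bolt shear.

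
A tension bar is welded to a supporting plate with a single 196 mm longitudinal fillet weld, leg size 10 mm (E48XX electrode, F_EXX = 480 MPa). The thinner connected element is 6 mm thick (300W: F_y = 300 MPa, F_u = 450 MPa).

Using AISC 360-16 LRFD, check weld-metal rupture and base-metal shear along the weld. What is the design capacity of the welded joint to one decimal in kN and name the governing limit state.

Weld metal: throat = 0.707×10 = 7.07 mm, L = 196 mm. φR_n = 0.75 × 0.6 × 480 × 7.07 × 196 = 299.3 kN.
Base metal shear (6 mm plate): yield φR_n = 1.0×0.6×300×6×196 = 211.7 kN; rupture φR_n = 0.75×0.6×450×6×196 = 238.1 kN; take 211.7 kN (yield).
Governing: min(299.3, 211.7) = 211.7 kN → base-metal shear.

211.7 kN (base-metal shear governs)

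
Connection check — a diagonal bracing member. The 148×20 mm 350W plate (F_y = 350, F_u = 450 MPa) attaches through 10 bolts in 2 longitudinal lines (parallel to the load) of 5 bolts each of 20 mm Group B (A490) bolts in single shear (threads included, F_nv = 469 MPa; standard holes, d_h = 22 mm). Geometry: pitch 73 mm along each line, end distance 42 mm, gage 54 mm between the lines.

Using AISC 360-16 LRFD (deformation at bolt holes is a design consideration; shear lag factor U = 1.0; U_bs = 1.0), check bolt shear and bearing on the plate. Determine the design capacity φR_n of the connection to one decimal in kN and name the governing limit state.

Bolt shear: A_b = π(20)²/4 = 314.16 mm². φR_n = 0.75 × 469 × 314.16 × 10 × 1 = 1105.1 kN.
Bearing (20 mm plate, F_u = 450 MPa): end bolts L_c = 42 − 22/2 = 31, R_n = min(1.2×31×20×450, 2.4×20×20×450) = 334.8 kN/bolt; interior L_c = 73 − 22 = 51, R_n = 432 kN/bolt. φR_n = 0.75 × (2×334.8 + 8×432) = 3094.2 kN.
Governing: min(1105.1, 3094.2) = 1105.1 kN → bolt shear.

1105.1 kN (bolt shear governs)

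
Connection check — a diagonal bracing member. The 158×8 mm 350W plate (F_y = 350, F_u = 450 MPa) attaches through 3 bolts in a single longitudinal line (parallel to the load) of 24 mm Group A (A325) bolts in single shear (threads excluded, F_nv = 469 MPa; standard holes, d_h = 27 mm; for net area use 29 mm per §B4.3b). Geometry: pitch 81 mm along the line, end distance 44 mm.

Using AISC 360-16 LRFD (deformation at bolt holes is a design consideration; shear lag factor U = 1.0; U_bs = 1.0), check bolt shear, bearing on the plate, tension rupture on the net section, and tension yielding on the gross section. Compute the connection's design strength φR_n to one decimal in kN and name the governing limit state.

Bolt shear: A_b = π(24)²/4 = 452.39 mm². φR_n = 0.75 × 469 × 452.39 × 3 × 1 = 477.4 kN.
Bearing (8 mm plate, F_u = 450 MPa): end bolts L_c = 44 − 27/2 = 30.5, R_n = min(1.2×30.5×8×450, 2.4×24×8×450) = 131.76 kN/bolt; interior L_c = 81 − 27 = 54, R_n = 207.36 kN/bolt. φR_n = 0.75 × (1×131.76 + 2×207.36) = 409.9 kN.
Tension rupture (net): A_n = (158 − 1×29)×8 = 1032 mm² (U = 1.0, A_e = A_n). φR_n = 0.75 × 450 × 1032 = 348.3 kN.
Tension yield (gross): A_g = 158×8 = 1264 mm². φR_n = 0.90 × 350 × 1264 = 398.2 kN.
Governing: min(477.4, 409.9, 348.3, 398.2) = 348.3 kN → net-section rupture.

348.3 kN (net-section rupture governs)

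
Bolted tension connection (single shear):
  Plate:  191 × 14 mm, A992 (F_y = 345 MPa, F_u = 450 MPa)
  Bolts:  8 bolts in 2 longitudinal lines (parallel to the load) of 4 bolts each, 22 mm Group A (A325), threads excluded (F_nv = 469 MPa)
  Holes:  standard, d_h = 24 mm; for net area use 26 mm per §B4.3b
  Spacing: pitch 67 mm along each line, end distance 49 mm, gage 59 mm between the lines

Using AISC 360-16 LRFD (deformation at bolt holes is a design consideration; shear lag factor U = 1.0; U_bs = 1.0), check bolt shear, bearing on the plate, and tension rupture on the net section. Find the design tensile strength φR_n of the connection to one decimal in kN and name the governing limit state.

656.8 kN (net-section rupture governs)

Bolt shear: A_b = π(22)²/4 = 380.13 mm². φR_n = 0.75 × 469 × 380.13 × 8 × 1 = 1069.7 kN.
Bearing (14 mm plate, F_u = 450 MPa): end bolts L_c = 49 − 24/2 = 37, R_n = min(1.2×37×14×450, 2.4×22×14×450) = 279.72 kN/bolt; interior L_c = 67 − 24 = 43, R_n = 325.08 kN/bolt. φR_n = 0.75 × (2×279.72 + 6×325.08) = 1882.4 kN.
Tension rupture (net): A_n = (191 − 2×26)×14 = 1946 mm² (U = 1.0, A_e = A_n). φR_n = 0.75 × 450 × 1946 = 656.8 kN.
Governing: min(1069.7, 1882.4, 656.8) = 656.8 kN → net-section rupture.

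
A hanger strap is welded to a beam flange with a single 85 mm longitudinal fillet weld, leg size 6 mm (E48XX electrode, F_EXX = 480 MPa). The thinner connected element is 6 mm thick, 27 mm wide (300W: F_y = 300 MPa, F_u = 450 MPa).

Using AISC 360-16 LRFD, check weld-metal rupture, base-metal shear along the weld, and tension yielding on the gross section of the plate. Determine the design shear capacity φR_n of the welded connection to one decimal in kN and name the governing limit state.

43.7 kN (gross-section yield governs)

Weld metal: throat = 0.707×6 = 4.242 mm, L = 85 mm. φR_n = 0.75 × 0.6 × 480 × 4.242 × 85 = 77.9 kN.
Base metal shear (6 mm plate): yield φR_n = 1.0×0.6×300×6×85 = 91.8 kN; rupture φR_n = 0.75×0.6×450×6×85 = 103.3 kN; take 91.8 kN (yield).
Tension yield (gross): A_g = 27×6 = 162 mm². φR_n = 0.90 × 300 × 162 = 43.7 kN.
Governing: min(77.9, 91.8, 43.7) = 43.7 kN → gross-section yield.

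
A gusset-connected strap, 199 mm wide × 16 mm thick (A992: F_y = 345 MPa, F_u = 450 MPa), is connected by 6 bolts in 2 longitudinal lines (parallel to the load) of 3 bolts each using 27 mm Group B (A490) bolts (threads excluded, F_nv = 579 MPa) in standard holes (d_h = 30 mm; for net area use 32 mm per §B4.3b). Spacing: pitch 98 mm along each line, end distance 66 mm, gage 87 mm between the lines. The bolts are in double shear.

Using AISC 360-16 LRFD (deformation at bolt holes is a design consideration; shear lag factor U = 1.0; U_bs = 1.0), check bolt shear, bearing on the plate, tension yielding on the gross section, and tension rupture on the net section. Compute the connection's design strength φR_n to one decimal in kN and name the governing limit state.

729.0 kN (net-section rupture governs)

Bolt shear: A_b = π(27)²/4 = 572.56 mm². φR_n = 0.75 × 579 × 572.56 × 6 × 2 = 2983.6 kN.
Bearing (16 mm plate, F_u = 450 MPa): end bolts L_c = 66 − 30/2 = 51, R_n = min(1.2×51×16×450, 2.4×27×16×450) = 440.64 kN/bolt; interior L_c = 98 − 30 = 68, R_n = 466.56 kN/bolt. φR_n = 0.75 × (2×440.64 + 4×466.56) = 2060.6 kN.
Tension yield (gross): A_g = 199×16 = 3184 mm². φR_n = 0.90 × 345 × 3184 = 988.6 kN.
Tension rupture (net): A_n = (199 − 2×32)×16 = 2160 mm² (U = 1.0, A_e = A_n). φR_n = 0.75 × 450 × 2160 = 729.0 kN.
Governing: min(2983.6, 2060.6, 988.6, 729.0) = 729.0 kN → net-section rupture.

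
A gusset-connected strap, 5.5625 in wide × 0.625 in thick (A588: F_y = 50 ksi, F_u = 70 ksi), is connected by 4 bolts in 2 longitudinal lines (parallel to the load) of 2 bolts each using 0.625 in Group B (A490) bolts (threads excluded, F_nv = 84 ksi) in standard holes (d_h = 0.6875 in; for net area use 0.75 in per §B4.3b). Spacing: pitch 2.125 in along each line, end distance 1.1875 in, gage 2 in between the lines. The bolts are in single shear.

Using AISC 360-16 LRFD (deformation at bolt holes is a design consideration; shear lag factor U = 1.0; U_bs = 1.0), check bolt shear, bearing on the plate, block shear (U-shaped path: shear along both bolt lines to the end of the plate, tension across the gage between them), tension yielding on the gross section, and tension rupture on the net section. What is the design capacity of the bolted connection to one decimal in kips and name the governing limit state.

77.3 kips (bolt shear governs)

Bolt shear: A_b = π(0.625)²/4 = 0.3068 in². φR_n = 0.75 × 84 × 0.3068 × 4 × 1 = 77.3 kips.
Bearing (0.625 in plate, F_u = 70 ksi): end bolts L_c = 1.1875 − 0.6875/2 = 0.84375, R_n = min(1.2×0.84375×0.625×70, 2.4×0.625×0.625×70) = 44.297 kips/bolt; interior L_c = 2.125 − 0.6875 = 1.4375, R_n = 65.625 kips/bolt. φR_n = 0.75 × (2×44.297 + 2×65.625) = 164.9 kips.
Block shear: shear path 2×[1.1875+1×2.125] = 2×3.3125 in, A_gv = 4.1406, A_nv = 2×(3.3125 − 1.5×0.75)×0.625 = 2.7344 in²; tension across gage: (2 − 1×0.75)×0.625 = 0.78125 in². R_n = min(0.6×70×2.7344, 0.6×50×4.1406) + 1.0×70×0.78125 = min(114.84, 124.22) + 54.688 = 169.53 kips. φR_n = 0.75 × 169.53 = 127.1 kips.
Tension yield (gross): A_g = 5.5625×0.625 = 3.4766 in². φR_n = 0.90 × 50 × 3.4766 = 156.4 kips.
Tension rupture (net): A_n = (5.5625 − 2×0.75)×0.625 = 2.5391 in² (U = 1.0, A_e = A_n). φR_n = 0.75 × 70 × 2.5391 = 133.3 kips.
Governing: min(77.3, 164.9, 127.1, 156.4, 133.3) = 77.3 kips → bolt shear.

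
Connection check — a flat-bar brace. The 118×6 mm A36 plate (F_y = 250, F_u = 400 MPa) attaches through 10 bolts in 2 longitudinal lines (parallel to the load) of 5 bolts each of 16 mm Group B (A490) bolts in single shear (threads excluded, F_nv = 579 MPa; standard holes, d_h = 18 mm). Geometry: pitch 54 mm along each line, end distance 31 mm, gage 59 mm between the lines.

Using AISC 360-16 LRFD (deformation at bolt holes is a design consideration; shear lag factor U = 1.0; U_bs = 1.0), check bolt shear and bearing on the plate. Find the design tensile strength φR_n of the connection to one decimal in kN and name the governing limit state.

Bolt shear: A_b = π(16)²/4 = 201.06 mm². φR_n = 0.75 × 579 × 201.06 × 10 × 1 = 873.1 kN.
Bearing (6 mm plate, F_u = 400 MPa): end bolts L_c = 31 − 18/2 = 22, R_n = min(1.2×22×6×400, 2.4×16×6×400) = 63.36 kN/bolt; interior L_c = 54 − 18 = 36, R_n = 92.16 kN/bolt. φR_n = 0.75 × (2×63.36 + 8×92.16) = 648.0 kN.
Governing: min(873.1, 648.0) = 648.0 kN → bearing.

648.0 kN (bearing governs)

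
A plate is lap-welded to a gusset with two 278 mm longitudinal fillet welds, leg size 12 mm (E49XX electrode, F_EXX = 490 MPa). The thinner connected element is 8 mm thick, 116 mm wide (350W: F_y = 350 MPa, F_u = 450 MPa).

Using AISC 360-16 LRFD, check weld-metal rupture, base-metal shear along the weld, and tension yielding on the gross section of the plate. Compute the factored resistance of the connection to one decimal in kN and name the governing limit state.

Weld metal: throat = 0.707×12 = 8.484 mm, L = 2×278 = 556 mm. φR_n = 0.75 × 0.6 × 490 × 8.484 × 556 = 1040.1 kN.
Base metal shear (8 mm plate): yield φR_n = 1.0×0.6×350×8×556 = 934.1 kN; rupture φR_n = 0.75×0.6×450×8×556 = 900.7 kN; take 900.7 kN (rupture).
Tension yield (gross): A_g = 116×8 = 928 mm². φR_n = 0.90 × 350 × 928 = 292.3 kN.
Governing: min(1040.1, 900.7, 292.3) = 292.3 kN → gross-section yield.

292.3 kN (gross-section yield governs)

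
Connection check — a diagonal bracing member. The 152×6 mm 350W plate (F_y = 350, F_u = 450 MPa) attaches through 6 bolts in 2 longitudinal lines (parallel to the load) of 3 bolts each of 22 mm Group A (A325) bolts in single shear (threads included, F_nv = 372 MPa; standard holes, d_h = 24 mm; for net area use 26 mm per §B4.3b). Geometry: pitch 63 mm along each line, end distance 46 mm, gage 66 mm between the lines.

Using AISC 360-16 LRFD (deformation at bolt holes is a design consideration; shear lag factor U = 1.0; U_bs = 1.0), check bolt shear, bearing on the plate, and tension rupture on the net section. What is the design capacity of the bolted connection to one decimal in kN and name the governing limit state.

202.5 kN (net-section rupture governs)

Bolt shear: A_b = π(22)²/4 = 380.13 mm². φR_n = 0.75 × 372 × 380.13 × 6 × 1 = 636.3 kN.
Bearing (6 mm plate, F_u = 450 MPa): end bolts L_c = 46 − 24/2 = 34, R_n = min(1.2×34×6×450, 2.4×22×6×450) = 110.16 kN/bolt; interior L_c = 63 − 24 = 39, R_n = 126.36 kN/bolt. φR_n = 0.75 × (2×110.16 + 4×126.36) = 544.3 kN.
Tension rupture (net): A_n = (152 − 2×26)×6 = 600 mm² (U = 1.0, A_e = A_n). φR_n = 0.75 × 450 × 600 = 202.5 kN.
Governing: min(636.3, 544.3, 202.5) = 202.5 kN → net-section rupture.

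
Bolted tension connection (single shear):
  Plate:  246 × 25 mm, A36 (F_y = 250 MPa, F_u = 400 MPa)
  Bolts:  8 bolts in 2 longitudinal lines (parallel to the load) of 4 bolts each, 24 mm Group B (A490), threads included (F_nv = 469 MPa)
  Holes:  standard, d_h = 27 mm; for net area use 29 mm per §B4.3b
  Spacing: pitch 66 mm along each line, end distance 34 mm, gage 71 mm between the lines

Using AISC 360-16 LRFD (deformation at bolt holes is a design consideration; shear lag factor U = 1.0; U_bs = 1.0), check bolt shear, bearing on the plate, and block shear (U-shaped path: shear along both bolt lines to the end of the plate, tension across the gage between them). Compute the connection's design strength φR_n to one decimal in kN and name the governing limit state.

1273.0 kN (bolt shear governs)

Bolt shear: A_b = π(24)²/4 = 452.39 mm². φR_n = 0.75 × 469 × 452.39 × 8 × 1 = 1273.0 kN.
Bearing (25 mm plate, F_u = 400 MPa): end bolts L_c = 34 − 27/2 = 20.5, R_n = min(1.2×20.5×25×400, 2.4×24×25×400) = 246 kN/bolt; interior L_c = 66 − 27 = 39, R_n = 468 kN/bolt. φR_n = 0.75 × (2×246 + 6×468) = 2475.0 kN.
Block shear: shear path 2×[34+3×66] = 2×232 mm, A_gv = 11600, A_nv = 2×(232 − 3.5×29)×25 = 6525 mm²; tension across gage: (71 − 1×29)×25 = 1050 mm². R_n = min(0.6×400×6525, 0.6×250×11600) + 1.0×400×1050 = min(1566, 1740) + 420 = 1986 kN. φR_n = 0.75 × 1986 = 1489.5 kN.
Governing: min(1273.0, 2475.0, 1489.5) = 1273.0 kN → bolt shear.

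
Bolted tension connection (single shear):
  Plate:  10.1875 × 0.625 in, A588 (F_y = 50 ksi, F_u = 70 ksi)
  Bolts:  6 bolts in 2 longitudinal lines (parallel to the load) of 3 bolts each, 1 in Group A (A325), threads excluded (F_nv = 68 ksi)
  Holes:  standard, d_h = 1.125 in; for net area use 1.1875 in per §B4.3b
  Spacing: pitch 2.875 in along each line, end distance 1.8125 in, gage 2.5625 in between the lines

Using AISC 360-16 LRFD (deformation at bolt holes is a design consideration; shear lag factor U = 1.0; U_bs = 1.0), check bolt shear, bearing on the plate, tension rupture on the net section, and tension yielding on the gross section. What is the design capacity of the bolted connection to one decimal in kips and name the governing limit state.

Bolt shear: A_b = π(1)²/4 = 0.7854 in². φR_n = 0.75 × 68 × 0.7854 × 6 × 1 = 240.3 kips.
Bearing (0.625 in plate, F_u = 70 ksi): end bolts L_c = 1.8125 − 1.125/2 = 1.25, R_n = min(1.2×1.25×0.625×70, 2.4×1×0.625×70) = 65.625 kips/bolt; interior L_c = 2.875 − 1.125 = 1.75, R_n = 91.875 kips/bolt. φR_n = 0.75 × (2×65.625 + 4×91.875) = 374.1 kips.
Tension rupture (net): A_n = (10.1875 − 2×1.1875)×0.625 = 4.8828 in² (U = 1.0, A_e = A_n). φR_n = 0.75 × 70 × 4.8828 = 256.3 kips.
Tension yield (gross): A_g = 10.1875×0.625 = 6.3672 in². φR_n = 0.90 × 50 × 6.3672 = 286.5 kips.
Governing: min(240.3, 374.1, 256.3, 286.5) = 240.3 kips → bolt shear.

240.3 kips (bolt shear governs)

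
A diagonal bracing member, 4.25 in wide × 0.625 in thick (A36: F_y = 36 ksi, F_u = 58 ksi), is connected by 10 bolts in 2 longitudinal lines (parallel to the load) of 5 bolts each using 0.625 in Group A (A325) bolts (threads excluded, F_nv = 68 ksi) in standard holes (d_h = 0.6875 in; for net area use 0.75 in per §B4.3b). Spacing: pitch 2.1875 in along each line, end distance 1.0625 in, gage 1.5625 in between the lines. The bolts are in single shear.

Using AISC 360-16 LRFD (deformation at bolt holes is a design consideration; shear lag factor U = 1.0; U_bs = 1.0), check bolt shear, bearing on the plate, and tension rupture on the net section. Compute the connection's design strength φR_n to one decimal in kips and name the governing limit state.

Bolt shear: A_b = π(0.625)²/4 = 0.3068 in². φR_n = 0.75 × 68 × 0.3068 × 10 × 1 = 156.5 kips.
Bearing (0.625 in plate, F_u = 58 ksi): end bolts L_c = 1.0625 − 0.6875/2 = 0.71875, R_n = min(1.2×0.71875×0.625×58, 2.4×0.625×0.625×58) = 31.266 kips/bolt; interior L_c = 2.1875 − 0.6875 = 1.5, R_n = 54.375 kips/bolt. φR_n = 0.75 × (2×31.266 + 8×54.375) = 373.1 kips.
Tension rupture (net): A_n = (4.25 − 2×0.75)×0.625 = 1.7188 in² (U = 1.0, A_e = A_n). φR_n = 0.75 × 58 × 1.7188 = 74.8 kips.
Governing: min(156.5, 373.1, 74.8) = 74.8 kips → net-section rupture.

74.8 kips (net-section rupture governs)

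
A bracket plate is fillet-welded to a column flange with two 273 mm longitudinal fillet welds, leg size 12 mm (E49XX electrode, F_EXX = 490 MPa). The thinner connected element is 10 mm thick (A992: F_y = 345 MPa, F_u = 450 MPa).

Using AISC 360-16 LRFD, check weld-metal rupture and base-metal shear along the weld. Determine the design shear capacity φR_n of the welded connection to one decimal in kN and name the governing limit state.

Weld metal: throat = 0.707×12 = 8.484 mm, L = 2×273 = 546 mm. φR_n = 0.75 × 0.6 × 490 × 8.484 × 546 = 1021.4 kN.
Base metal shear (10 mm plate): yield φR_n = 1.0×0.6×345×10×546 = 1130.2 kN; rupture φR_n = 0.75×0.6×450×10×546 = 1105.7 kN; take 1105.7 kN (rupture).
Governing: min(1021.4, 1105.7) = 1021.4 kN → weld metal.

1021.4 kN (weld metal governs)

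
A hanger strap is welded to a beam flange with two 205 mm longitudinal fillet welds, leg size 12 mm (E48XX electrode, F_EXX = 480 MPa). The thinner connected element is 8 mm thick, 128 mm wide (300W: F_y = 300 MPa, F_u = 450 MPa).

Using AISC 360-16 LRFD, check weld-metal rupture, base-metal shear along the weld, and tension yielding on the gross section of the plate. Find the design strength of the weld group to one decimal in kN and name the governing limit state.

276.5 kN (gross-section yield governs)

Weld metal: throat = 0.707×12 = 8.484 mm, L = 2×205 = 410 mm. φR_n = 0.75 × 0.6 × 480 × 8.484 × 410 = 751.3 kN.
Base metal shear (8 mm plate): yield φR_n = 1.0×0.6×300×8×410 = 590.4 kN; rupture φR_n = 0.75×0.6×450×8×410 = 664.2 kN; take 590.4 kN (yield).
Tension yield (gross): A_g = 128×8 = 1024 mm². φR_n = 0.90 × 300 × 1024 = 276.5 kN.
Governing: min(751.3, 590.4, 276.5) = 276.5 kN → gross-section yield.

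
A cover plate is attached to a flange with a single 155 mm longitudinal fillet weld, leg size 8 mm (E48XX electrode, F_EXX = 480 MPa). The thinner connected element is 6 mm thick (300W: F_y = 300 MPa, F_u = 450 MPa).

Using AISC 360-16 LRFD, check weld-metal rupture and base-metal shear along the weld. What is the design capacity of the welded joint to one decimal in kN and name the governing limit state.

167.4 kN (base-metal shear governs)

Weld metal: throat = 0.707×8 = 5.656 mm, L = 155 mm. φR_n = 0.75 × 0.6 × 480 × 5.656 × 155 = 189.4 kN.
Base metal shear (6 mm plate): yield φR_n = 1.0×0.6×300×6×155 = 167.4 kN; rupture φR_n = 0.75×0.6×450×6×155 = 188.3 kN; take 167.4 kN (yield).
Governing: min(189.4, 167.4) = 167.4 kN → base-metal shear.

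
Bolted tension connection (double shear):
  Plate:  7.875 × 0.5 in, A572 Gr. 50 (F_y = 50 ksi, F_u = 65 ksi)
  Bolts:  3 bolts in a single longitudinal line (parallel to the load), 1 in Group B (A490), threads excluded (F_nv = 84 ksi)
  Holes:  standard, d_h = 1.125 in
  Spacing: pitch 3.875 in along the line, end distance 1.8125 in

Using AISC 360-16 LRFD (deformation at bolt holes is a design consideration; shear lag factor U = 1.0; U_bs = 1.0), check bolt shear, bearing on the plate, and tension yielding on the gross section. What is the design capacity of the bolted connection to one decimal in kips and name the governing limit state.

153.6 kips (bearing governs)

Bolt shear: A_b = π(1)²/4 = 0.7854 in². φR_n = 0.75 × 84 × 0.7854 × 3 × 2 = 296.9 kips.
Bearing (0.5 in plate, F_u = 65 ksi): end bolts L_c = 1.8125 − 1.125/2 = 1.25, R_n = min(1.2×1.25×0.5×65, 2.4×1×0.5×65) = 48.75 kips/bolt; interior L_c = 3.875 − 1.125 = 2.75, R_n = 78 kips/bolt. φR_n = 0.75 × (1×48.75 + 2×78) = 153.6 kips.
Tension yield (gross): A_g = 7.875×0.5 = 3.9375 in². φR_n = 0.90 × 50 × 3.9375 = 177.2 kips.
Governing: min(296.9, 153.6, 177.2) = 153.6 kips → bearing.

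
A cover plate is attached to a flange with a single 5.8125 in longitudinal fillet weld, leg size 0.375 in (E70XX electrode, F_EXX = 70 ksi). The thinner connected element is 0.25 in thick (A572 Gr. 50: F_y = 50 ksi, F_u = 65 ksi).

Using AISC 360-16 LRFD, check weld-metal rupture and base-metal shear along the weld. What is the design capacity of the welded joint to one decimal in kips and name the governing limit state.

Weld metal: throat = 0.707×0.375 = 0.26513 in, L = 5.8125 in. φR_n = 0.75 × 0.6 × 70 × 0.26513 × 5.8125 = 48.5 kips.
Base metal shear (0.25 in plate): yield φR_n = 1.0×0.6×50×0.25×5.8125 = 43.6 kips; rupture φR_n = 0.75×0.6×65×0.25×5.8125 = 42.5 kips; take 42.5 kips (rupture).
Governing: min(48.5, 42.5) = 42.5 kips → base-metal shear.

42.5 kips (base-metal shear governs)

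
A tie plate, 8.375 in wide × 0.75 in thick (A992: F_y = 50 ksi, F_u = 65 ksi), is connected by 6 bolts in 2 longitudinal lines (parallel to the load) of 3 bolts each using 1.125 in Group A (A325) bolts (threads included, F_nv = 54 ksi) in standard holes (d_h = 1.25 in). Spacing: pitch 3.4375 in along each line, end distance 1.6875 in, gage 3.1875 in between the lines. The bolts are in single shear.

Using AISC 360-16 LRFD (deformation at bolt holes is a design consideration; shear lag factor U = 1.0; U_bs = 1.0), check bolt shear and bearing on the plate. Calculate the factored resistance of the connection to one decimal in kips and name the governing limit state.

241.5 kips (bolt shear governs)

Bolt shear: A_b = π(1.125)²/4 = 0.99402 in². φR_n = 0.75 × 54 × 0.99402 × 6 × 1 = 241.5 kips.
Bearing (0.75 in plate, F_u = 65 ksi): end bolts L_c = 1.6875 − 1.25/2 = 1.0625, R_n = min(1.2×1.0625×0.75×65, 2.4×1.125×0.75×65) = 62.156 kips/bolt; interior L_c = 3.4375 − 1.25 = 2.1875, R_n = 127.97 kips/bolt. φR_n = 0.75 × (2×62.156 + 4×127.97) = 477.1 kips.
Governing: min(241.5, 477.1) = 241.5 kips → bolt shear.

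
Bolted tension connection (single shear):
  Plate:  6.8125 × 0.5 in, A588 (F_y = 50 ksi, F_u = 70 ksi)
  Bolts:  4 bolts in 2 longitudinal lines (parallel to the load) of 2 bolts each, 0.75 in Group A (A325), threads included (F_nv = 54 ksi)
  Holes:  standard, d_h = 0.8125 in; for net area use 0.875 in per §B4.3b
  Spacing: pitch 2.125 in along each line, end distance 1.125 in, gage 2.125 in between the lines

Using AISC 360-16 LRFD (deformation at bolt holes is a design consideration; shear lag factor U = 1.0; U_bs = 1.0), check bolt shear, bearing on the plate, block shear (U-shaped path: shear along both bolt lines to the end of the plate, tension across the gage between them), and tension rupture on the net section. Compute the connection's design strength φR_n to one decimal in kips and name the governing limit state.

71.6 kips (bolt shear governs)

Bolt shear: A_b = π(0.75)²/4 = 0.44179 in². φR_n = 0.75 × 54 × 0.44179 × 4 × 1 = 71.6 kips.
Bearing (0.5 in plate, F_u = 70 ksi): end bolts L_c = 1.125 − 0.8125/2 = 0.71875, R_n = min(1.2×0.71875×0.5×70, 2.4×0.75×0.5×70) = 30.188 kips/bolt; interior L_c = 2.125 − 0.8125 = 1.3125, R_n = 55.125 kips/bolt. φR_n = 0.75 × (2×30.188 + 2×55.125) = 128.0 kips.
Block shear: shear path 2×[1.125+1×2.125] = 2×3.25 in, A_gv = 3.25, A_nv = 2×(3.25 − 1.5×0.875)×0.5 = 1.9375 in²; tension across gage: (2.125 − 1×0.875)×0.5 = 0.625 in². R_n = min(0.6×70×1.9375, 0.6×50×3.25) + 1.0×70×0.625 = min(81.375, 97.5) + 43.75 = 125.13 kips. φR_n = 0.75 × 125.13 = 93.8 kips.
Tension rupture (net): A_n = (6.8125 − 2×0.875)×0.5 = 2.5313 in² (U = 1.0, A_e = A_n). φR_n = 0.75 × 70 × 2.5313 = 132.9 kips.
Governing: min(71.6, 128.0, 93.8, 132.9) = 71.6 kips → bolt shear.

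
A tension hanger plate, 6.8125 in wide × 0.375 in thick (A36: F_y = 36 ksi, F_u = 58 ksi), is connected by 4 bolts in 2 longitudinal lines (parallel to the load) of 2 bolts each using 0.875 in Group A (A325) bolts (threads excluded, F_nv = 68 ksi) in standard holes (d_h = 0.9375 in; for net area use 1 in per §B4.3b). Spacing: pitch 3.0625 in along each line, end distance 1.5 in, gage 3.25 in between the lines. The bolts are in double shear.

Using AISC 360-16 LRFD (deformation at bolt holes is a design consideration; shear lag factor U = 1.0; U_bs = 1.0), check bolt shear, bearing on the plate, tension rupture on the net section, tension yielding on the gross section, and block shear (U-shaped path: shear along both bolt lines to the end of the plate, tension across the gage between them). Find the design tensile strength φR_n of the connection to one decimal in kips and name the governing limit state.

78.5 kips (net-section rupture governs)

Bolt shear: A_b = π(0.875)²/4 = 0.60132 in². φR_n = 0.75 × 68 × 0.60132 × 4 × 2 = 245.3 kips.
Bearing (0.375 in plate, F_u = 58 ksi): end bolts L_c = 1.5 − 0.9375/2 = 1.03125, R_n = min(1.2×1.03125×0.375×58, 2.4×0.875×0.375×58) = 26.916 kips/bolt; interior L_c = 3.0625 − 0.9375 = 2.125, R_n = 45.675 kips/bolt. φR_n = 0.75 × (2×26.916 + 2×45.675) = 108.9 kips.
Tension rupture (net): A_n = (6.8125 − 2×1)×0.375 = 1.8047 in² (U = 1.0, A_e = A_n). φR_n = 0.75 × 58 × 1.8047 = 78.5 kips.
Tension yield (gross): A_g = 6.8125×0.375 = 2.5547 in². φR_n = 0.90 × 36 × 2.5547 = 82.8 kips.
Block shear: shear path 2×[1.5+1×3.0625] = 2×4.5625 in, A_gv = 3.4219, A_nv = 2×(4.5625 − 1.5×1)×0.375 = 2.2969 in²; tension across gage: (3.25 − 1×1)×0.375 = 0.84375 in². R_n = min(0.6×58×2.2969, 0.6×36×3.4219) + 1.0×58×0.84375 = min(79.932, 73.913) + 48.938 = 122.85 kips. φR_n = 0.75 × 122.85 = 92.1 kips.
Governing: min(245.3, 108.9, 78.5, 82.8, 92.1) = 78.5 kips → net-section rupture.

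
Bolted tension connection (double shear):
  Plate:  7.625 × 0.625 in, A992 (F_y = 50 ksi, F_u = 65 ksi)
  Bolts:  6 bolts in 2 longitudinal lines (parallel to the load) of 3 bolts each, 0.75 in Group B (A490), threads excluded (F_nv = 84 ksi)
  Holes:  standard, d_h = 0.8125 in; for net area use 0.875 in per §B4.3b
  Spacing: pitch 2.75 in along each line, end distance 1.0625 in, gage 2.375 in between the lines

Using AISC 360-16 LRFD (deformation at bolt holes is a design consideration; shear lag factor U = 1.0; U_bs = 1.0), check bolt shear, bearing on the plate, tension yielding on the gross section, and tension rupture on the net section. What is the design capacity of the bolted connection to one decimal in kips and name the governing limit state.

179.0 kips (net-section rupture governs)

Bolt shear: A_b = π(0.75)²/4 = 0.44179 in². φR_n = 0.75 × 84 × 0.44179 × 6 × 2 = 334.0 kips.
Bearing (0.625 in plate, F_u = 65 ksi): end bolts L_c = 1.0625 − 0.8125/2 = 0.65625, R_n = min(1.2×0.65625×0.625×65, 2.4×0.75×0.625×65) = 31.992 kips/bolt; interior L_c = 2.75 − 0.8125 = 1.9375, R_n = 73.125 kips/bolt. φR_n = 0.75 × (2×31.992 + 4×73.125) = 267.4 kips.
Tension yield (gross): A_g = 7.625×0.625 = 4.7656 in². φR_n = 0.90 × 50 × 4.7656 = 214.5 kips.
Tension rupture (net): A_n = (7.625 − 2×0.875)×0.625 = 3.6719 in² (U = 1.0, A_e = A_n). φR_n = 0.75 × 65 × 3.6719 = 179.0 kips.
Governing: min(334.0, 267.4, 214.5, 179.0) = 179.0 kips → net-section rupture.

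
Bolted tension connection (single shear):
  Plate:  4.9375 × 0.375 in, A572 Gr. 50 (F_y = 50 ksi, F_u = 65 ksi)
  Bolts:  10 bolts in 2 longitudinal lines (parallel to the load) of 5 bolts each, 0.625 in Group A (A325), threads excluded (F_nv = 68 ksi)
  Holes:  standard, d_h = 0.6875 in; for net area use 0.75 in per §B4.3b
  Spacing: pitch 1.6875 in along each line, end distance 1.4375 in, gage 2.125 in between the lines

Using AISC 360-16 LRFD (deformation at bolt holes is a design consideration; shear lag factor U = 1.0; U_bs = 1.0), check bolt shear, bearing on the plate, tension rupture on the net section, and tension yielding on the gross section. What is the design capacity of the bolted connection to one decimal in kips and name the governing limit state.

Bolt shear: A_b = π(0.625)²/4 = 0.3068 in². φR_n = 0.75 × 68 × 0.3068 × 10 × 1 = 156.5 kips.
Bearing (0.375 in plate, F_u = 65 ksi): end bolts L_c = 1.4375 − 0.6875/2 = 1.09375, R_n = min(1.2×1.09375×0.375×65, 2.4×0.625×0.375×65) = 31.992 kips/bolt; interior L_c = 1.6875 − 0.6875 = 1, R_n = 29.25 kips/bolt. φR_n = 0.75 × (2×31.992 + 8×29.25) = 223.5 kips.
Tension rupture (net): A_n = (4.9375 − 2×0.75)×0.375 = 1.2891 in² (U = 1.0, A_e = A_n). φR_n = 0.75 × 65 × 1.2891 = 62.8 kips.
Tension yield (gross): A_g = 4.9375×0.375 = 1.8516 in². φR_n = 0.90 × 50 × 1.8516 = 83.3 kips.
Governing: min(156.5, 223.5, 62.8, 83.3) = 62.8 kips → net-section rupture.

62.8 kips (net-section rupture governs)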